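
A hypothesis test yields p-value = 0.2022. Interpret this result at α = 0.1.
Since p = 0.2022 > α = 0.1, fail to reject H₀.
There is insufficient evidence to reject the null hypothesis; the result is not statistically significant at the 0.1 level.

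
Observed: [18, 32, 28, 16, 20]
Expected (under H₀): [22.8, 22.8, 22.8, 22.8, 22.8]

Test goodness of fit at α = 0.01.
Chi-square goodness of fit test:
H₀: observed counts match expected distribution
H₁: observed counts differ from expected distribution
df = k - 1 = 4
χ² = Σ(O - E)²/E
   = (18 - 22.8)²/22.8 + (32 - 22.8)²/22.8 + (28 - 22.8)²/22.8 + (16 - 22.8)²/22.8 + (20 - 22.8)²/22.8
   = 1.011 + 3.712 + 1.186 + 2.028 + 0.344
   = 8.28
p-value = 0.0818

Since p-value > α = 0.01, we fail to reject H₀.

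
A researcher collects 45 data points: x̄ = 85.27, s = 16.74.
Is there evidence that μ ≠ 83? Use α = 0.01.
One-sample t-test:
H₀: μ = 83
H₁: μ ≠ 83
df = n - 1 = 44
t = (x̄ - μ₀) / (s/√n) = (85.27 - 83) / (16.74/√45) = 0.910
p-value = 0.3680

Since p-value > α = 0.01, we fail to reject H₀.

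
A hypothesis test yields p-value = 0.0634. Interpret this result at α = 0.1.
Since p = 0.0634 < α = 0.1, reject H₀.
There is sufficient evidence to reject the null hypothesis; the result is statistically significant at the 0.1 level.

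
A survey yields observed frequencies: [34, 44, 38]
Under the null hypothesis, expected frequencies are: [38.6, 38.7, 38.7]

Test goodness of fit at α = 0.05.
Chi-square goodness of fit test:
H₀: observed counts match expected distribution
H₁: observed counts differ from expected distribution
df = k - 1 = 2
χ² = Σ(O - E)²/E
   = (34 - 38.6)²/38.6 + (44 - 38.7)²/38.7 + (38 - 38.7)²/38.7
   = 0.548 + 0.726 + 0.013
   = 1.29
p-value = 0.5255

Since p-value > α = 0.05, we fail to reject H₀.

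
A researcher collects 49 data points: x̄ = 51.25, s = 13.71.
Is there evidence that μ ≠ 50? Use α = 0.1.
One-sample t-test:
H₀: μ = 50
H₁: μ ≠ 50
df = n - 1 = 48
t = (x̄ - μ₀) / (s/√n) = (51.25 - 50) / (13.71/√49) = 0.638
p-value = 0.5264

Since p-value > α = 0.1, we fail to reject H₀.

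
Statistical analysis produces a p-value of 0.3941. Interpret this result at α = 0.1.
Since p = 0.3941 > α = 0.1, fail to reject H₀.
There is insufficient evidence to reject the null hypothesis; the result is not statistically significant at the 0.1 level.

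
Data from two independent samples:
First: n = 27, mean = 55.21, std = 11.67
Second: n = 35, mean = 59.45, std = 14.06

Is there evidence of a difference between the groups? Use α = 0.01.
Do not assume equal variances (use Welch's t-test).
Welch's two-sample t-test:
H₀: μ₁ = μ₂
H₁: μ₁ ≠ μ₂
s₁²/n₁ = 11.67²/27 = 5.0440,  s₂²/n₂ = 14.06²/35 = 5.6481
SE = √(s₁²/n₁ + s₂²/n₂) = √(5.0440 + 5.6481) = 3.2699
df (Welch-Satterthwaite) = (s₁²/n₁ + s₂²/n₂)² / [(s₁²/n₁)²/(n₁-1) + (s₂²/n₂)²/(n₂-1)] ≈ 59.64
t = (x̄₁ - x̄₂) / SE = (55.21 - 59.45) / 3.2699 = -4.24 / 3.2699 = -1.297
p-value = 0.1997

Since p-value > α = 0.01, we fail to reject H₀.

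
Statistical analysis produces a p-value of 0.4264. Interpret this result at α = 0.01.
Since p = 0.4264 > α = 0.01, fail to reject H₀.
There is insufficient evidence to reject the null hypothesis; the result is not statistically significant at the 0.01 level.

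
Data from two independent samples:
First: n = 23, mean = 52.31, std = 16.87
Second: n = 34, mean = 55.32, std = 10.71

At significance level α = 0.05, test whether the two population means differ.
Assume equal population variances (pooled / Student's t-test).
Student's two-sample t-test (equal variances):
H₀: μ₁ = μ₂
H₁: μ₁ ≠ μ₂
df = n₁ + n₂ - 2 = 55
Pooled variance s_p² = [(n₁-1)s₁² + (n₂-1)s₂²] / (n₁ + n₂ - 2) = [(22)(16.87²) + (33)(10.71²)] / 55 = 182.6612
SE = √(s_p²(1/n₁ + 1/n₂)) = √(182.6612 × (1/23 + 1/34)) = 3.6489
t = (x̄₁ - x̄₂) / SE = (52.31 - 55.32) / 3.6489 = -3.01 / 3.6489 = -0.825
p-value = 0.4130

Since p-value > α = 0.05, we fail to reject H₀.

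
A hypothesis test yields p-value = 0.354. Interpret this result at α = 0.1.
Since p = 0.354 > α = 0.1, fail to reject H₀.
There is insufficient evidence to reject the null hypothesis; the result is not statistically significant at the 0.1 level.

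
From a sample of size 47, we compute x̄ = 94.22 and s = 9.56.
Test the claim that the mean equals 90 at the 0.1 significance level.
One-sample t-test:
H₀: μ = 90
H₁: μ ≠ 90
df = n - 1 = 46
t = (x̄ - μ₀) / (s/√n) = (94.22 - 90) / (9.56/√47) = 3.026
p-value = 0.0040

Since p-value < α = 0.1, we reject H₀.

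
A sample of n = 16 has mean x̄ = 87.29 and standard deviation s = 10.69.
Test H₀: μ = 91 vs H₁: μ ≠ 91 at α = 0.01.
One-sample t-test:
H₀: μ = 91
H₁: μ ≠ 91
df = n - 1 = 15
t = (x̄ - μ₀) / (s/√n) = (87.29 - 91) / (10.69/√16) = -1.388
p-value = 0.1853

Since p-value > α = 0.01, we fail to reject H₀.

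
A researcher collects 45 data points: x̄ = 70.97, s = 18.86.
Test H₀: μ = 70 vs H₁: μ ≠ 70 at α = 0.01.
One-sample t-test:
H₀: μ = 70
H₁: μ ≠ 70
df = n - 1 = 44
t = (x̄ - μ₀) / (s/√n) = (70.97 - 70) / (18.86/√45) = 0.345
p-value = 0.7317

Since p-value > α = 0.01, we fail to reject H₀.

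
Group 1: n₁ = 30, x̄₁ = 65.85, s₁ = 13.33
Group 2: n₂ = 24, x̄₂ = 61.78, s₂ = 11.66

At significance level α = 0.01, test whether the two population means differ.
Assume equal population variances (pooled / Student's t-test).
Student's two-sample t-test (equal variances):
H₀: μ₁ = μ₂
H₁: μ₁ ≠ μ₂
df = n₁ + n₂ - 2 = 52
Pooled variance s_p² = [(n₁-1)s₁² + (n₂-1)s₂²] / (n₁ + n₂ - 2) = [(29)(13.33²) + (23)(11.66²)] / 52 = 159.2299
SE = √(s_p²(1/n₁ + 1/n₂)) = √(159.2299 × (1/30 + 1/24)) = 3.4558
t = (x̄₁ - x̄₂) / SE = (65.85 - 61.78) / 3.4558 = 4.07 / 3.4558 = 1.178
p-value = 0.2443

Since p-value > α = 0.01, we fail to reject H₀.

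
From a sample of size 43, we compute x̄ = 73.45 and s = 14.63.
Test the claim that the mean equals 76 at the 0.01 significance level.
One-sample t-test:
H₀: μ = 76
H₁: μ ≠ 76
df = n - 1 = 42
t = (x̄ - μ₀) / (s/√n) = (73.45 - 76) / (14.63/√43) = -1.143
p-value = 0.2595

Since p-value > α = 0.01, we fail to reject H₀.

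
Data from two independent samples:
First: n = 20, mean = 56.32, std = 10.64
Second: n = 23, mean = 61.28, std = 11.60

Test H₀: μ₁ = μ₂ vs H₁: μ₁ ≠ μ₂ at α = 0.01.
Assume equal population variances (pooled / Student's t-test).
Student's two-sample t-test (equal variances):
H₀: μ₁ = μ₂
H₁: μ₁ ≠ μ₂
df = n₁ + n₂ - 2 = 41
Pooled variance s_p² = [(n₁-1)s₁² + (n₂-1)s₂²] / (n₁ + n₂ - 2) = [(19)(10.64²) + (22)(11.60²)] / 41 = 124.6659
SE = √(s_p²(1/n₁ + 1/n₂)) = √(124.6659 × (1/20 + 1/23)) = 3.4137
t = (x̄₁ - x̄₂) / SE = (56.32 - 61.28) / 3.4137 = -4.96 / 3.4137 = -1.453
p-value = 0.1538

Since p-value > α = 0.01, we fail to reject H₀.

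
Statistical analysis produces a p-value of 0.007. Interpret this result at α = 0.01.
Since p = 0.007 < α = 0.01, reject H₀.
There is sufficient evidence to reject the null hypothesis; the result is statistically significant at the 0.01 level.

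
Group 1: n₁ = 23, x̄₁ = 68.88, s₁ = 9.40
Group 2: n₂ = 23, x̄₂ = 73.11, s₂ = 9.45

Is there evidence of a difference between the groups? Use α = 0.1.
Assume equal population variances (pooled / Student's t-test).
Student's two-sample t-test (equal variances):
H₀: μ₁ = μ₂
H₁: μ₁ ≠ μ₂
df = n₁ + n₂ - 2 = 44
Pooled variance s_p² = [(n₁-1)s₁² + (n₂-1)s₂²] / (n₁ + n₂ - 2) = [(22)(9.40²) + (22)(9.45²)] / 44 = 88.8312
SE = √(s_p²(1/n₁ + 1/n₂)) = √(88.8312 × (1/23 + 1/23)) = 2.7793
t = (x̄₁ - x̄₂) / SE = (68.88 - 73.11) / 2.7793 = -4.23 / 2.7793 = -1.522
p-value = 0.1352

Since p-value > α = 0.1, we fail to reject H₀.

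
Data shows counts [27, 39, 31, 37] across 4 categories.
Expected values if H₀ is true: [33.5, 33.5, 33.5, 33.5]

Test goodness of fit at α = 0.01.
Chi-square goodness of fit test:
H₀: observed counts match expected distribution
H₁: observed counts differ from expected distribution
df = k - 1 = 3
χ² = Σ(O - E)²/E
   = (27 - 33.5)²/33.5 + (39 - 33.5)²/33.5 + (31 - 33.5)²/33.5 + (37 - 33.5)²/33.5
   = 1.261 + 0.903 + 0.187 + 0.366
   = 2.72
p-value = 0.4374

Since p-value > α = 0.01, we fail to reject H₀.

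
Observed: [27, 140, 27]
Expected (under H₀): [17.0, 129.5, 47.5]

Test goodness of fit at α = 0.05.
Chi-square goodness of fit test:
H₀: observed counts match expected distribution
H₁: observed counts differ from expected distribution
df = k - 1 = 2
χ² = Σ(O - E)²/E
   = (27 - 17.0)²/17.0 + (140 - 129.5)²/129.5 + (27 - 47.5)²/47.5
   = 5.882 + 0.851 + 8.847
   = 15.58
p-value = 0.0004

Since p-value < α = 0.05, we reject H₀.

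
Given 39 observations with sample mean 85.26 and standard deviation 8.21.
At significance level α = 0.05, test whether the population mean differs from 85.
One-sample t-test:
H₀: μ = 85
H₁: μ ≠ 85
df = n - 1 = 38
t = (x̄ - μ₀) / (s/√n) = (85.26 - 85) / (8.21/√39) = 0.198
p-value = 0.8443

Since p-value > α = 0.05, we fail to reject H₀.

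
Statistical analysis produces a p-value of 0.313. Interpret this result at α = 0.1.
Since p = 0.313 > α = 0.1, fail to reject H₀.
There is insufficient evidence to reject the null hypothesis; the result is not statistically significant at the 0.1 level.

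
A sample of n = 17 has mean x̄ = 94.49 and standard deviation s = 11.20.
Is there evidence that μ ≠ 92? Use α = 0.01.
One-sample t-test:
H₀: μ = 92
H₁: μ ≠ 92
df = n - 1 = 16
t = (x̄ - μ₀) / (s/√n) = (94.49 - 92) / (11.20/√17) = 0.917
p-value = 0.3729

Since p-value > α = 0.01, we fail to reject H₀.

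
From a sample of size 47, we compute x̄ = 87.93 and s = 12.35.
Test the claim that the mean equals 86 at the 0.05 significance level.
One-sample t-test:
H₀: μ = 86
H₁: μ ≠ 86
df = n - 1 = 46
t = (x̄ - μ₀) / (s/√n) = (87.93 - 86) / (12.35/√47) = 1.071
p-value = 0.2896

Since p-value > α = 0.05, we fail to reject H₀.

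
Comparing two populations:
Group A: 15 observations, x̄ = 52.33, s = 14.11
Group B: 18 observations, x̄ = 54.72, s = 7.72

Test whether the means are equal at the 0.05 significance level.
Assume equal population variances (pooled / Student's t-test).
Student's two-sample t-test (equal variances):
H₀: μ₁ = μ₂
H₁: μ₁ ≠ μ₂
df = n₁ + n₂ - 2 = 31
Pooled variance s_p² = [(n₁-1)s₁² + (n₂-1)s₂²] / (n₁ + n₂ - 2) = [(14)(14.11²) + (17)(7.72²)] / 31 = 122.5956
SE = √(s_p²(1/n₁ + 1/n₂)) = √(122.5956 × (1/15 + 1/18)) = 3.8709
t = (x̄₁ - x̄₂) / SE = (52.33 - 54.72) / 3.8709 = -2.39 / 3.8709 = -0.617
p-value = 0.5415

Since p-value > α = 0.05, we fail to reject H₀.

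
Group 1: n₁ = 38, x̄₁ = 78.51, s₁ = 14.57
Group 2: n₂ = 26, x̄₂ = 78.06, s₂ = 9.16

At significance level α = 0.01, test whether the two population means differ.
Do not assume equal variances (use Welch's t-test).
Welch's two-sample t-test:
H₀: μ₁ = μ₂
H₁: μ₁ ≠ μ₂
s₁²/n₁ = 14.57²/38 = 5.5864,  s₂²/n₂ = 9.16²/26 = 3.2271
SE = √(s₁²/n₁ + s₂²/n₂) = √(5.5864 + 3.2271) = 2.9688
df (Welch-Satterthwaite) = (s₁²/n₁ + s₂²/n₂)² / [(s₁²/n₁)²/(n₁-1) + (s₂²/n₂)²/(n₂-1)] ≈ 61.65
t = (x̄₁ - x̄₂) / SE = (78.51 - 78.06) / 2.9688 = 0.45 / 2.9688 = 0.152
p-value = 0.8800

Since p-value > α = 0.01, we fail to reject H₀.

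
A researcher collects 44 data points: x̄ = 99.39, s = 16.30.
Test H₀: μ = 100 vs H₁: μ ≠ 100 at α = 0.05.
One-sample t-test:
H₀: μ = 100
H₁: μ ≠ 100
df = n - 1 = 43
t = (x̄ - μ₀) / (s/√n) = (99.39 - 100) / (16.30/√44) = -0.248
p-value = 0.8051

Since p-value > α = 0.05, we fail to reject H₀.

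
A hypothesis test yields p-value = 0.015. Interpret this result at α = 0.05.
Since p = 0.015 < α = 0.05, reject H₀.
There is sufficient evidence to reject the null hypothesis; the result is statistically significant at the 0.05 level.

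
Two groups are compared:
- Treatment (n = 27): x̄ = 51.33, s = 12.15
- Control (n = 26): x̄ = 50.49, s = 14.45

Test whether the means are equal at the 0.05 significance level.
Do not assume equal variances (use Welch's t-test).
Welch's two-sample t-test:
H₀: μ₁ = μ₂
H₁: μ₁ ≠ μ₂
s₁²/n₁ = 12.15²/27 = 5.4675,  s₂²/n₂ = 14.45²/26 = 8.0309
SE = √(s₁²/n₁ + s₂²/n₂) = √(5.4675 + 8.0309) = 3.6740
df (Welch-Satterthwaite) = (s₁²/n₁ + s₂²/n₂)² / [(s₁²/n₁)²/(n₁-1) + (s₂²/n₂)²/(n₂-1)] ≈ 48.85
t = (x̄₁ - x̄₂) / SE = (51.33 - 50.49) / 3.6740 = 0.84 / 3.6740 = 0.229
p-value = 0.8201

Since p-value > α = 0.05, we fail to reject H₀.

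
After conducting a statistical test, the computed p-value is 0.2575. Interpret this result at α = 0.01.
Since p = 0.2575 > α = 0.01, fail to reject H₀.
There is insufficient evidence to reject the null hypothesis; the result is not statistically significant at the 0.01 level.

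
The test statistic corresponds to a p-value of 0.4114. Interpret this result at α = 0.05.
Since p = 0.4114 > α = 0.05, fail to reject H₀.
There is insufficient evidence to reject the null hypothesis; the result is not statistically significant at the 0.05 level.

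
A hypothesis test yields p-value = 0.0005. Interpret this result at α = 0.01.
Since p = 0.0005 < α = 0.01, reject H₀.
There is sufficient evidence to reject the null hypothesis; the result is statistically significant at the 0.01 level.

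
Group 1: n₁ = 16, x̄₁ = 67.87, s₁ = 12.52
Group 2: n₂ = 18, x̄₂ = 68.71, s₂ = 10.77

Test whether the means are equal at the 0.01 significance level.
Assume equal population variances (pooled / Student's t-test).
Student's two-sample t-test (equal variances):
H₀: μ₁ = μ₂
H₁: μ₁ ≠ μ₂
df = n₁ + n₂ - 2 = 32
Pooled variance s_p² = [(n₁-1)s₁² + (n₂-1)s₂²] / (n₁ + n₂ - 2) = [(15)(12.52²) + (17)(10.77²)] / 32 = 135.0980
SE = √(s_p²(1/n₁ + 1/n₂)) = √(135.0980 × (1/16 + 1/18)) = 3.9936
t = (x̄₁ - x̄₂) / SE = (67.87 - 68.71) / 3.9936 = -0.84 / 3.9936 = -0.210
p-value = 0.8347

Since p-value > α = 0.01, we fail to reject H₀.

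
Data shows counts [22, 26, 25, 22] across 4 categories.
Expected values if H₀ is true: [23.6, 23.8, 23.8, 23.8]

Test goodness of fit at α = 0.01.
Chi-square goodness of fit test:
H₀: observed counts match expected distribution
H₁: observed counts differ from expected distribution
df = k - 1 = 3
χ² = Σ(O - E)²/E
   = (22 - 23.6)²/23.6 + (26 - 23.8)²/23.8 + (25 - 23.8)²/23.8 + (22 - 23.8)²/23.8
   = 0.108 + 0.203 + 0.061 + 0.136
   = 0.51
p-value = 0.9170

Since p-value > α = 0.01, we fail to reject H₀.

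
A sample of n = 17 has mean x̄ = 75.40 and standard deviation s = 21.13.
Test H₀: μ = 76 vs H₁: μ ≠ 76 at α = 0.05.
One-sample t-test:
H₀: μ = 76
H₁: μ ≠ 76
df = n - 1 = 16
t = (x̄ - μ₀) / (s/√n) = (75.40 - 76) / (21.13/√17) = -0.117
p-value = 0.9083

Since p-value > α = 0.05, we fail to reject H₀.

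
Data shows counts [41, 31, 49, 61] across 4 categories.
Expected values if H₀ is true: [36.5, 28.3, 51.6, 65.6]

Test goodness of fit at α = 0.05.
Chi-square goodness of fit test:
H₀: observed counts match expected distribution
H₁: observed counts differ from expected distribution
df = k - 1 = 3
χ² = Σ(O - E)²/E
   = (41 - 36.5)²/36.5 + (31 - 28.3)²/28.3 + (49 - 51.6)²/51.6 + (61 - 65.6)²/65.6
   = 0.555 + 0.258 + 0.131 + 0.323
   = 1.27
p-value = 0.7372

Since p-value > α = 0.05, we fail to reject H₀.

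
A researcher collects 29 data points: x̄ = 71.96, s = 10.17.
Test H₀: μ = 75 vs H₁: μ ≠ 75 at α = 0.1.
One-sample t-test:
H₀: μ = 75
H₁: μ ≠ 75
df = n - 1 = 28
t = (x̄ - μ₀) / (s/√n) = (71.96 - 75) / (10.17/√29) = -1.610
p-value = 0.1187

Since p-value > α = 0.1, we fail to reject H₀.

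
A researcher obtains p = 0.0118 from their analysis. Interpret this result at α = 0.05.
Since p = 0.0118 < α = 0.05, reject H₀.
There is sufficient evidence to reject the null hypothesis; the result is statistically significant at the 0.05 level.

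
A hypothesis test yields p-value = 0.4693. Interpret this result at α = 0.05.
Since p = 0.4693 > α = 0.05, fail to reject H₀.
There is insufficient evidence to reject the null hypothesis; the result is not statistically significant at the 0.05 level.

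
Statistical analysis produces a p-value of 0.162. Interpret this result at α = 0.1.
Since p = 0.162 > α = 0.1, fail to reject H₀.
There is insufficient evidence to reject the null hypothesis; the result is not statistically significant at the 0.1 level.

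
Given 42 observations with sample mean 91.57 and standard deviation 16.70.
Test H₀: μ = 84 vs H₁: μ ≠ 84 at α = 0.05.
One-sample t-test:
H₀: μ = 84
H₁: μ ≠ 84
df = n - 1 = 41
t = (x̄ - μ₀) / (s/√n) = (91.57 - 84) / (16.70/√42) = 2.938
p-value = 0.0054

Since p-value < α = 0.05, we reject H₀.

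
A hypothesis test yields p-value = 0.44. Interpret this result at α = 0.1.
Since p = 0.44 > α = 0.1, fail to reject H₀.
There is insufficient evidence to reject the null hypothesis; the result is not statistically significant at the 0.1 level.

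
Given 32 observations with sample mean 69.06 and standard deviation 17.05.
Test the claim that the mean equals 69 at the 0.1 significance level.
One-sample t-test:
H₀: μ = 69
H₁: μ ≠ 69
df = n - 1 = 31
t = (x̄ - μ₀) / (s/√n) = (69.06 - 69) / (17.05/√32) = 0.020
p-value = 0.9842

Since p-value > α = 0.1, we fail to reject H₀.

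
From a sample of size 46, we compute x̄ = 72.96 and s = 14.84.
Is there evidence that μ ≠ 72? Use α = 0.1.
One-sample t-test:
H₀: μ = 72
H₁: μ ≠ 72
df = n - 1 = 45
t = (x̄ - μ₀) / (s/√n) = (72.96 - 72) / (14.84/√46) = 0.439
p-value = 0.6629

Since p-value > α = 0.1, we fail to reject H₀.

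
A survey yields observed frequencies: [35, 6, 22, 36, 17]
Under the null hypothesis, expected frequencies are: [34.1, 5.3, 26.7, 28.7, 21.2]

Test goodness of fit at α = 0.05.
Chi-square goodness of fit test:
H₀: observed counts match expected distribution
H₁: observed counts differ from expected distribution
df = k - 1 = 4
χ² = Σ(O - E)²/E
   = (35 - 34.1)²/34.1 + (6 - 5.3)²/5.3 + (22 - 26.7)²/26.7 + (36 - 28.7)²/28.7 + (17 - 21.2)²/21.2
   = 0.024 + 0.092 + 0.827 + 1.857 + 0.832
   = 3.63
p-value = 0.4580

Since p-value > α = 0.05, we fail to reject H₀.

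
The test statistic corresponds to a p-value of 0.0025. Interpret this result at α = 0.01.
Since p = 0.0025 < α = 0.01, reject H₀.
There is sufficient evidence to reject the null hypothesis; the result is statistically significant at the 0.01 level.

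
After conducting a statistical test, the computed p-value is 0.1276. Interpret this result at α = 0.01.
Since p = 0.1276 > α = 0.01, fail to reject H₀.
There is insufficient evidence to reject the null hypothesis; the result is not statistically significant at the 0.01 level.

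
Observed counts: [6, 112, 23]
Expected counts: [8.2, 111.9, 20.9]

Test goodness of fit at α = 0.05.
Chi-square goodness of fit test:
H₀: observed counts match expected distribution
H₁: observed counts differ from expected distribution
df = k - 1 = 2
χ² = Σ(O - E)²/E
   = (6 - 8.2)²/8.2 + (112 - 111.9)²/111.9 + (23 - 20.9)²/20.9
   = 0.590 + 0.000 + 0.211
   = 0.80
p-value = 0.6699

Since p-value > α = 0.05, we fail to reject H₀.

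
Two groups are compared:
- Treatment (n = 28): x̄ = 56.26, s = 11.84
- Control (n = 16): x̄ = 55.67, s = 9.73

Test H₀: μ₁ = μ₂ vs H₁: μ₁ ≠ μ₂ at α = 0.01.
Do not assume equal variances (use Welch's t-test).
Welch's two-sample t-test:
H₀: μ₁ = μ₂
H₁: μ₁ ≠ μ₂
s₁²/n₁ = 11.84²/28 = 5.0066,  s₂²/n₂ = 9.73²/16 = 5.9171
SE = √(s₁²/n₁ + s₂²/n₂) = √(5.0066 + 5.9171) = 3.3051
df (Welch-Satterthwaite) = (s₁²/n₁ + s₂²/n₂)² / [(s₁²/n₁)²/(n₁-1) + (s₂²/n₂)²/(n₂-1)] ≈ 36.58
t = (x̄₁ - x̄₂) / SE = (56.26 - 55.67) / 3.3051 = 0.59 / 3.3051 = 0.179
p-value = 0.8593

Since p-value > α = 0.01, we fail to reject H₀.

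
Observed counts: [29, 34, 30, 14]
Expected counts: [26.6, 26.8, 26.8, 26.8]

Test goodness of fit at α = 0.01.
Chi-square goodness of fit test:
H₀: observed counts match expected distribution
H₁: observed counts differ from expected distribution
df = k - 1 = 3
χ² = Σ(O - E)²/E
   = (29 - 26.6)²/26.6 + (34 - 26.8)²/26.8 + (30 - 26.8)²/26.8 + (14 - 26.8)²/26.8
   = 0.217 + 1.934 + 0.382 + 6.113
   = 8.65
p-value = 0.0344

Since p-value > α = 0.01, we fail to reject H₀.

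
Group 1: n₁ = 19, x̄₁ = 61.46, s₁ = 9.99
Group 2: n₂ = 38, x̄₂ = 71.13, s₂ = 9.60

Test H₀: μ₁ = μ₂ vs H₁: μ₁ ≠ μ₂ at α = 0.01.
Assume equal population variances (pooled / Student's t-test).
Student's two-sample t-test (equal variances):
H₀: μ₁ = μ₂
H₁: μ₁ ≠ μ₂
df = n₁ + n₂ - 2 = 55
Pooled variance s_p² = [(n₁-1)s₁² + (n₂-1)s₂²] / (n₁ + n₂ - 2) = [(18)(9.99²) + (37)(9.60²)] / 55 = 94.6604
SE = √(s_p²(1/n₁ + 1/n₂)) = √(94.6604 × (1/19 + 1/38)) = 2.7337
t = (x̄₁ - x̄₂) / SE = (61.46 - 71.13) / 2.7337 = -9.67 / 2.7337 = -3.537
p-value = 0.0008

Since p-value < α = 0.01, we reject H₀.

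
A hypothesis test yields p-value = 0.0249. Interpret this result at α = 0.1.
Since p = 0.0249 < α = 0.1, reject H₀.
There is sufficient evidence to reject the null hypothesis; the result is statistically significant at the 0.1 level.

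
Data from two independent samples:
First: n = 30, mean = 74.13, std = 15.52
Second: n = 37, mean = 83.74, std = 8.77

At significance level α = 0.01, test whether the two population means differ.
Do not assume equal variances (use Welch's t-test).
Welch's two-sample t-test:
H₀: μ₁ = μ₂
H₁: μ₁ ≠ μ₂
s₁²/n₁ = 15.52²/30 = 8.0290,  s₂²/n₂ = 8.77²/37 = 2.0787
SE = √(s₁²/n₁ + s₂²/n₂) = √(8.0290 + 2.0787) = 3.1793
df (Welch-Satterthwaite) = (s₁²/n₁ + s₂²/n₂)² / [(s₁²/n₁)²/(n₁-1) + (s₂²/n₂)²/(n₂-1)] ≈ 43.61
t = (x̄₁ - x̄₂) / SE = (74.13 - 83.74) / 3.1793 = -9.61 / 3.1793 = -3.023
p-value = 0.0042

Since p-value < α = 0.01, we reject H₀.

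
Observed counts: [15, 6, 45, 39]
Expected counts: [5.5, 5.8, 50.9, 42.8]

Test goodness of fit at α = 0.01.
Chi-square goodness of fit test:
H₀: observed counts match expected distribution
H₁: observed counts differ from expected distribution
df = k - 1 = 3
χ² = Σ(O - E)²/E
   = (15 - 5.5)²/5.5 + (6 - 5.8)²/5.8 + (45 - 50.9)²/50.9 + (39 - 42.8)²/42.8
   = 16.409 + 0.007 + 0.684 + 0.337
   = 17.44
p-value = 0.0006

Since p-value < α = 0.01, we reject H₀.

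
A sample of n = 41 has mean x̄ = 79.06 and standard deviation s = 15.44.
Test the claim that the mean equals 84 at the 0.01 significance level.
One-sample t-test:
H₀: μ = 84
H₁: μ ≠ 84
df = n - 1 = 40
t = (x̄ - μ₀) / (s/√n) = (79.06 - 84) / (15.44/√41) = -2.049
p-value = 0.0471

Since p-value > α = 0.01, we fail to reject H₀.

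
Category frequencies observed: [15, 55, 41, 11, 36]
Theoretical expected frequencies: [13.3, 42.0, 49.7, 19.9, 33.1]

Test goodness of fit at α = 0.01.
Chi-square goodness of fit test:
H₀: observed counts match expected distribution
H₁: observed counts differ from expected distribution
df = k - 1 = 4
χ² = Σ(O - E)²/E
   = (15 - 13.3)²/13.3 + (55 - 42.0)²/42.0 + (41 - 49.7)²/49.7 + (11 - 19.9)²/19.9 + (36 - 33.1)²/33.1
   = 0.217 + 4.024 + 1.523 + 3.980 + 0.254
   = 10.00
p-value = 0.0405

Since p-value > α = 0.01, we fail to reject H₀.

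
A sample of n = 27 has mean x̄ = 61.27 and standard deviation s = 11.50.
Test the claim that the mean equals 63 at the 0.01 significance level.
One-sample t-test:
H₀: μ = 63
H₁: μ ≠ 63
df = n - 1 = 26
t = (x̄ - μ₀) / (s/√n) = (61.27 - 63) / (11.50/√27) = -0.782
p-value = 0.4415

Since p-value > α = 0.01, we fail to reject H₀.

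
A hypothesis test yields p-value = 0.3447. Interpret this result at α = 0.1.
Since p = 0.3447 > α = 0.1, fail to reject H₀.
There is insufficient evidence to reject the null hypothesis; the result is not statistically significant at the 0.1 level.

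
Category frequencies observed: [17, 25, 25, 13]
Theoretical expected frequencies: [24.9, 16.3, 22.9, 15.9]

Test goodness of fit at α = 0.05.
Chi-square goodness of fit test:
H₀: observed counts match expected distribution
H₁: observed counts differ from expected distribution
df = k - 1 = 3
χ² = Σ(O - E)²/E
   = (17 - 24.9)²/24.9 + (25 - 16.3)²/16.3 + (25 - 22.9)²/22.9 + (13 - 15.9)²/15.9
   = 2.506 + 4.644 + 0.193 + 0.529
   = 7.87
p-value = 0.0487

Since p-value < α = 0.05, we reject H₀.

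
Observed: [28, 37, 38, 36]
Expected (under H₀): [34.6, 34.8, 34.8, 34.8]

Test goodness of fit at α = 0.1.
Chi-square goodness of fit test:
H₀: observed counts match expected distribution
H₁: observed counts differ from expected distribution
df = k - 1 = 3
χ² = Σ(O - E)²/E
   = (28 - 34.6)²/34.6 + (37 - 34.8)²/34.8 + (38 - 34.8)²/34.8 + (36 - 34.8)²/34.8
   = 1.259 + 0.139 + 0.294 + 0.041
   = 1.73
p-value = 0.6295

Since p-value > α = 0.1, we fail to reject H₀.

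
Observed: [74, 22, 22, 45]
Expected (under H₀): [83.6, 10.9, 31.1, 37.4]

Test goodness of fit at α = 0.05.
Chi-square goodness of fit test:
H₀: observed counts match expected distribution
H₁: observed counts differ from expected distribution
df = k - 1 = 3
χ² = Σ(O - E)²/E
   = (74 - 83.6)²/83.6 + (22 - 10.9)²/10.9 + (22 - 31.1)²/31.1 + (45 - 37.4)²/37.4
   = 1.102 + 11.304 + 2.663 + 1.544
   = 16.61
p-value = 0.0008

Since p-value < α = 0.05, we reject H₀.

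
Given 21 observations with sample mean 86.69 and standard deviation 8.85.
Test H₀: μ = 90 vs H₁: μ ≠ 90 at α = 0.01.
One-sample t-test:
H₀: μ = 90
H₁: μ ≠ 90
df = n - 1 = 20
t = (x̄ - μ₀) / (s/√n) = (86.69 - 90) / (8.85/√21) = -1.714
p-value = 0.1020

Since p-value > α = 0.01, we fail to reject H₀.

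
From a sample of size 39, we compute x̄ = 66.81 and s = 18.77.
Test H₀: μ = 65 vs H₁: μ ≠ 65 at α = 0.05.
One-sample t-test:
H₀: μ = 65
H₁: μ ≠ 65
df = n - 1 = 38
t = (x̄ - μ₀) / (s/√n) = (66.81 - 65) / (18.77/√39) = 0.602
p-value = 0.5506

Since p-value > α = 0.05, we fail to reject H₀.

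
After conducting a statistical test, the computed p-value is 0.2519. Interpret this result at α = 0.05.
Since p = 0.2519 > α = 0.05, fail to reject H₀.
There is insufficient evidence to reject the null hypothesis; the result is not statistically significant at the 0.05 level.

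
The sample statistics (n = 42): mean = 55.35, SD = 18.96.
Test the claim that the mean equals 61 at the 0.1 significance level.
One-sample t-test:
H₀: μ = 61
H₁: μ ≠ 61
df = n - 1 = 41
t = (x̄ - μ₀) / (s/√n) = (55.35 - 61) / (18.96/√42) = -1.931
p-value = 0.0604

Since p-value < α = 0.1, we reject H₀.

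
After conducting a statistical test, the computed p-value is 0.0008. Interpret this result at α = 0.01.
Since p = 0.0008 < α = 0.01, reject H₀.
There is sufficient evidence to reject the null hypothesis; the result is statistically significant at the 0.01 level.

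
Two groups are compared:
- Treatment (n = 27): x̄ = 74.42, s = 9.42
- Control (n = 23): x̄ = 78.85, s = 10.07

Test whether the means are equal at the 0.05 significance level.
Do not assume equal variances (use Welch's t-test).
Welch's two-sample t-test:
H₀: μ₁ = μ₂
H₁: μ₁ ≠ μ₂
s₁²/n₁ = 9.42²/27 = 3.2865,  s₂²/n₂ = 10.07²/23 = 4.4089
SE = √(s₁²/n₁ + s₂²/n₂) = √(3.2865 + 4.4089) = 2.7741
df (Welch-Satterthwaite) = (s₁²/n₁ + s₂²/n₂)² / [(s₁²/n₁)²/(n₁-1) + (s₂²/n₂)²/(n₂-1)] ≈ 45.59
t = (x̄₁ - x̄₂) / SE = (74.42 - 78.85) / 2.7741 = -4.43 / 2.7741 = -1.597
p-value = 0.1172

Since p-value > α = 0.05, we fail to reject H₀.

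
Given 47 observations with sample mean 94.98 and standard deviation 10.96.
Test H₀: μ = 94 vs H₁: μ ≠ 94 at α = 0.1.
One-sample t-test:
H₀: μ = 94
H₁: μ ≠ 94
df = n - 1 = 46
t = (x̄ - μ₀) / (s/√n) = (94.98 - 94) / (10.96/√47) = 0.613
p-value = 0.5429

Since p-value > α = 0.1, we fail to reject H₀.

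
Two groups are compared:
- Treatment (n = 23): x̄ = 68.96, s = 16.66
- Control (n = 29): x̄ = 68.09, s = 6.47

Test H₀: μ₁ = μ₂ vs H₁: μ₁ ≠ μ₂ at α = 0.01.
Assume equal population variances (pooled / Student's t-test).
Student's two-sample t-test (equal variances):
H₀: μ₁ = μ₂
H₁: μ₁ ≠ μ₂
df = n₁ + n₂ - 2 = 50
Pooled variance s_p² = [(n₁-1)s₁² + (n₂-1)s₂²] / (n₁ + n₂ - 2) = [(22)(16.66²) + (28)(6.47²)] / 50 = 145.5666
SE = √(s_p²(1/n₁ + 1/n₂)) = √(145.5666 × (1/23 + 1/29)) = 3.3688
t = (x̄₁ - x̄₂) / SE = (68.96 - 68.09) / 3.3688 = 0.87 / 3.3688 = 0.258
p-value = 0.7973

Since p-value > α = 0.01, we fail to reject H₀.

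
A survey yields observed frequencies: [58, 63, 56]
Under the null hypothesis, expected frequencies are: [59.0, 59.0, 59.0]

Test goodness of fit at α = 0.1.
Chi-square goodness of fit test:
H₀: observed counts match expected distribution
H₁: observed counts differ from expected distribution
df = k - 1 = 2
χ² = Σ(O - E)²/E
   = (58 - 59.0)²/59.0 + (63 - 59.0)²/59.0 + (56 - 59.0)²/59.0
   = 0.017 + 0.271 + 0.153
   = 0.44
p-value = 0.8022

Since p-value > α = 0.1, we fail to reject H₀.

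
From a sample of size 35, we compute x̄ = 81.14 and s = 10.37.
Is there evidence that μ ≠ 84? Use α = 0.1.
One-sample t-test:
H₀: μ = 84
H₁: μ ≠ 84
df = n - 1 = 34
t = (x̄ - μ₀) / (s/√n) = (81.14 - 84) / (10.37/√35) = -1.632
p-value = 0.1120

Since p-value > α = 0.1, we fail to reject H₀.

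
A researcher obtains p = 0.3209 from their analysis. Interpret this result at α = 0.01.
Since p = 0.3209 > α = 0.01, fail to reject H₀.
There is insufficient evidence to reject the null hypothesis; the result is not statistically significant at the 0.01 level.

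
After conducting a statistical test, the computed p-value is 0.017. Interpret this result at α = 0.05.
Since p = 0.017 < α = 0.05, reject H₀.
There is sufficient evidence to reject the null hypothesis; the result is statistically significant at the 0.05 level.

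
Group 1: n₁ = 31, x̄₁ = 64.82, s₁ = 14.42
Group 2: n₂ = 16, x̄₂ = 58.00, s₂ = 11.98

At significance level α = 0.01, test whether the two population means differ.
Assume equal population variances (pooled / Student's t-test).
Student's two-sample t-test (equal variances):
H₀: μ₁ = μ₂
H₁: μ₁ ≠ μ₂
df = n₁ + n₂ - 2 = 45
Pooled variance s_p² = [(n₁-1)s₁² + (n₂-1)s₂²] / (n₁ + n₂ - 2) = [(30)(14.42²) + (15)(11.98²)] / 45 = 186.4644
SE = √(s_p²(1/n₁ + 1/n₂)) = √(186.4644 × (1/31 + 1/16)) = 4.2035
t = (x̄₁ - x̄₂) / SE = (64.82 - 58.00) / 4.2035 = 6.82 / 4.2035 = 1.622
p-value = 0.1117

Since p-value > α = 0.01, we fail to reject H₀.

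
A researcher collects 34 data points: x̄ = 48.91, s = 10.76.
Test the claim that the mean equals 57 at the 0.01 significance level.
One-sample t-test:
H₀: μ = 57
H₁: μ ≠ 57
df = n - 1 = 33
t = (x̄ - μ₀) / (s/√n) = (48.91 - 57) / (10.76/√34) = -4.384
p-value = 0.0001

Since p-value < α = 0.01, we reject H₀.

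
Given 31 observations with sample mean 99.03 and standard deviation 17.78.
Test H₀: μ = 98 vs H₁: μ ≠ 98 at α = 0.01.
One-sample t-test:
H₀: μ = 98
H₁: μ ≠ 98
df = n - 1 = 30
t = (x̄ - μ₀) / (s/√n) = (99.03 - 98) / (17.78/√31) = 0.323
p-value = 0.7493

Since p-value > α = 0.01, we fail to reject H₀.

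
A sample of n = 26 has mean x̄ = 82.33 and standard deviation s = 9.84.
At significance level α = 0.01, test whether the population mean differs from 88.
One-sample t-test:
H₀: μ = 88
H₁: μ ≠ 88
df = n - 1 = 25
t = (x̄ - μ₀) / (s/√n) = (82.33 - 88) / (9.84/√26) = -2.938
p-value = 0.0070

Since p-value < α = 0.01, we reject H₀.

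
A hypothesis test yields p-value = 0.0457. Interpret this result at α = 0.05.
Since p = 0.0457 < α = 0.05, reject H₀.
There is sufficient evidence to reject the null hypothesis; the result is statistically significant at the 0.05 level.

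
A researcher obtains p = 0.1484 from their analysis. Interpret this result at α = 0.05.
Since p = 0.1484 > α = 0.05, fail to reject H₀.
There is insufficient evidence to reject the null hypothesis; the result is not statistically significant at the 0.05 level.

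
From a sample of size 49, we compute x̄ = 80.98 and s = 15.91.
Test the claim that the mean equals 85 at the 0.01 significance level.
One-sample t-test:
H₀: μ = 85
H₁: μ ≠ 85
df = n - 1 = 48
t = (x̄ - μ₀) / (s/√n) = (80.98 - 85) / (15.91/√49) = -1.769
p-value = 0.0833

Since p-value > α = 0.01, we fail to reject H₀.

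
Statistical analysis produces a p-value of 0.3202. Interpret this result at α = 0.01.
Since p = 0.3202 > α = 0.01, fail to reject H₀.
There is insufficient evidence to reject the null hypothesis; the result is not statistically significant at the 0.01 level.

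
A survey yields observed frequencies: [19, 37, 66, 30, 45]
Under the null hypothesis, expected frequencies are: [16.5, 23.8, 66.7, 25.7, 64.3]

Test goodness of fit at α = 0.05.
Chi-square goodness of fit test:
H₀: observed counts match expected distribution
H₁: observed counts differ from expected distribution
df = k - 1 = 4
χ² = Σ(O - E)²/E
   = (19 - 16.5)²/16.5 + (37 - 23.8)²/23.8 + (66 - 66.7)²/66.7 + (30 - 25.7)²/25.7 + (45 - 64.3)²/64.3
   = 0.379 + 7.321 + 0.007 + 0.719 + 5.793
   = 14.22
p-value = 0.0066

Since p-value < α = 0.05, we reject H₀.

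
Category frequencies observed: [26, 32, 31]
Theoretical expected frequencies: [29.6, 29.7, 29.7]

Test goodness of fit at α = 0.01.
Chi-square goodness of fit test:
H₀: observed counts match expected distribution
H₁: observed counts differ from expected distribution
df = k - 1 = 2
χ² = Σ(O - E)²/E
   = (26 - 29.6)²/29.6 + (32 - 29.7)²/29.7 + (31 - 29.7)²/29.7
   = 0.438 + 0.178 + 0.057
   = 0.67
p-value = 0.7143

Since p-value > α = 0.01, we fail to reject H₀.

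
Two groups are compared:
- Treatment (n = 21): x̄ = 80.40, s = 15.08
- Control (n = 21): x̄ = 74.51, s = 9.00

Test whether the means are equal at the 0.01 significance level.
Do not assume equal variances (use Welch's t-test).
Welch's two-sample t-test:
H₀: μ₁ = μ₂
H₁: μ₁ ≠ μ₂
s₁²/n₁ = 15.08²/21 = 10.8289,  s₂²/n₂ = 9.00²/21 = 3.8571
SE = √(s₁²/n₁ + s₂²/n₂) = √(10.8289 + 3.8571) = 3.8322
df (Welch-Satterthwaite) = (s₁²/n₁ + s₂²/n₂)² / [(s₁²/n₁)²/(n₁-1) + (s₂²/n₂)²/(n₂-1)] ≈ 32.64
t = (x̄₁ - x̄₂) / SE = (80.40 - 74.51) / 3.8322 = 5.89 / 3.8322 = 1.537
p-value = 0.1339

Since p-value > α = 0.01, we fail to reject H₀.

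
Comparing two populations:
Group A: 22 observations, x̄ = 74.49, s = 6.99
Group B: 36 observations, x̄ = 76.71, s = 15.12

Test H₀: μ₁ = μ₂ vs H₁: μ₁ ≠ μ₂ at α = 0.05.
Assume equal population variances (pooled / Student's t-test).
Student's two-sample t-test (equal variances):
H₀: μ₁ = μ₂
H₁: μ₁ ≠ μ₂
df = n₁ + n₂ - 2 = 56
Pooled variance s_p² = [(n₁-1)s₁² + (n₂-1)s₂²] / (n₁ + n₂ - 2) = [(21)(6.99²) + (35)(15.12²)] / 56 = 161.2065
SE = √(s_p²(1/n₁ + 1/n₂)) = √(161.2065 × (1/22 + 1/36)) = 3.4359
t = (x̄₁ - x̄₂) / SE = (74.49 - 76.71) / 3.4359 = -2.22 / 3.4359 = -0.646
p-value = 0.5208

Since p-value > α = 0.05, we fail to reject H₀.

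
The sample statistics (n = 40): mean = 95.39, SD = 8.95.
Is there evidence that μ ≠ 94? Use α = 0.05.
One-sample t-test:
H₀: μ = 94
H₁: μ ≠ 94
df = n - 1 = 39
t = (x̄ - μ₀) / (s/√n) = (95.39 - 94) / (8.95/√40) = 0.982
p-value = 0.3320

Since p-value > α = 0.05, we fail to reject H₀.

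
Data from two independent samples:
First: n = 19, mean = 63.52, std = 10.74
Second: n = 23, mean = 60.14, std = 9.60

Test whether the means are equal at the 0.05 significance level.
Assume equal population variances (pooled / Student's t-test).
Student's two-sample t-test (equal variances):
H₀: μ₁ = μ₂
H₁: μ₁ ≠ μ₂
df = n₁ + n₂ - 2 = 40
Pooled variance s_p² = [(n₁-1)s₁² + (n₂-1)s₂²] / (n₁ + n₂ - 2) = [(18)(10.74²) + (22)(9.60²)] / 40 = 102.5944
SE = √(s_p²(1/n₁ + 1/n₂)) = √(102.5944 × (1/19 + 1/23)) = 3.1401
t = (x̄₁ - x̄₂) / SE = (63.52 - 60.14) / 3.1401 = 3.38 / 3.1401 = 1.076
p-value = 0.2882

Since p-value > α = 0.05, we fail to reject H₀.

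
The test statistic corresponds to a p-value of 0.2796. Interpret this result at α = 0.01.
Since p = 0.2796 > α = 0.01, fail to reject H₀.
There is insufficient evidence to reject the null hypothesis; the result is not statistically significant at the 0.01 level.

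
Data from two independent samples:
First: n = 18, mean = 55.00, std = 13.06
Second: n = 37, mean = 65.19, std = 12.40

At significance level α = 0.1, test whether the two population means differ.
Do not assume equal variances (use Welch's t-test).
Welch's two-sample t-test:
H₀: μ₁ = μ₂
H₁: μ₁ ≠ μ₂
s₁²/n₁ = 13.06²/18 = 9.4758,  s₂²/n₂ = 12.40²/37 = 4.1557
SE = √(s₁²/n₁ + s₂²/n₂) = √(9.4758 + 4.1557) = 3.6921
df (Welch-Satterthwaite) = (s₁²/n₁ + s₂²/n₂)² / [(s₁²/n₁)²/(n₁-1) + (s₂²/n₂)²/(n₂-1)] ≈ 32.25
t = (x̄₁ - x̄₂) / SE = (55.00 - 65.19) / 3.6921 = -10.19 / 3.6921 = -2.760
p-value = 0.0095

Since p-value < α = 0.1, we reject H₀.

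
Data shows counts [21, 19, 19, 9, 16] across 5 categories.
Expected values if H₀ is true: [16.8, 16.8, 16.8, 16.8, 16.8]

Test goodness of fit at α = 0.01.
Chi-square goodness of fit test:
H₀: observed counts match expected distribution
H₁: observed counts differ from expected distribution
df = k - 1 = 4
χ² = Σ(O - E)²/E
   = (21 - 16.8)²/16.8 + (19 - 16.8)²/16.8 + (19 - 16.8)²/16.8 + (9 - 16.8)²/16.8 + (16 - 16.8)²/16.8
   = 1.050 + 0.288 + 0.288 + 3.621 + 0.038
   = 5.29
p-value = 0.2592

Since p-value > α = 0.01, we fail to reject H₀.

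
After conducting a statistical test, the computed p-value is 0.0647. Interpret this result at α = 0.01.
Since p = 0.0647 > α = 0.01, fail to reject H₀.
There is insufficient evidence to reject the null hypothesis; the result is not statistically significant at the 0.01 level.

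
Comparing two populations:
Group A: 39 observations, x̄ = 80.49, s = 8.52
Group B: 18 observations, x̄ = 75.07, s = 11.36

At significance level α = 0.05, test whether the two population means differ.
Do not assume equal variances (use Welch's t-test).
Welch's two-sample t-test:
H₀: μ₁ = μ₂
H₁: μ₁ ≠ μ₂
s₁²/n₁ = 8.52²/39 = 1.8613,  s₂²/n₂ = 11.36²/18 = 7.1694
SE = √(s₁²/n₁ + s₂²/n₂) = √(1.8613 + 7.1694) = 3.0051
df (Welch-Satterthwaite) = (s₁²/n₁ + s₂²/n₂)² / [(s₁²/n₁)²/(n₁-1) + (s₂²/n₂)²/(n₂-1)] ≈ 26.18
t = (x̄₁ - x̄₂) / SE = (80.49 - 75.07) / 3.0051 = 5.42 / 3.0051 = 1.804
p-value = 0.0828

Since p-value > α = 0.05, we fail to reject H₀.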